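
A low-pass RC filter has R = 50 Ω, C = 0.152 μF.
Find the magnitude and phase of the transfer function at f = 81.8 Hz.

Step 1 — Angular frequency: ω = 2π·81.8 = 514 rad/s.
Step 2 — Transfer function: H(jω) = 1/(1 + jωRC).
Step 3 — Denominator: 1 + jωRC = 1 + j·514·50·1.52e-07 = 1 + j0.003906.
Step 4 — H = 1 - j0.003906.
Step 5 — Magnitude: |H| = 1 (-0.0 dB); phase: φ = -0.2°.

|H| = 1 (-0.0 dB), φ = -0.2°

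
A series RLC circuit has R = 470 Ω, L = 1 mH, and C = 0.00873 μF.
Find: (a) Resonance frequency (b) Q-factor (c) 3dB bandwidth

Step 1 — Resonance: ω₀ = 1/√(LC) = 1/√(0.001·8.73e-09) = 3.384e+05 rad/s.
Step 2 — f₀ = ω₀/(2π) = 5.387e+04 Hz.
Step 3 — Series Q: Q = ω₀L/R = 3.384e+05·0.001/470 = 0.7201.
Step 4 — Bandwidth: Δω = ω₀/Q = 4.7e+05 rad/s; BW = Δω/(2π) = 7.48e+04 Hz.

(a) f₀ = 5.387e+04 Hz  (b) Q = 0.7201  (c) BW = 7.48e+04 Hz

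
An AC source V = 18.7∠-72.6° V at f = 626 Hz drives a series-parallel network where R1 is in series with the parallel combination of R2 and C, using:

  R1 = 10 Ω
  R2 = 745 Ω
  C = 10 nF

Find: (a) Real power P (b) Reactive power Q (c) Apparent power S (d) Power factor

Step 1 — Angular frequency: ω = 2π·f = 2π·626 = 3933 rad/s.
Step 2 — Component impedances:
  R1: Z = R = 10 Ω
  R2: Z = R = 745 Ω
  C: Z = 1/(jωC) = -j/(ω·C) = 0 - j2.542e+04 Ω
Step 3 — Parallel branch: R2 || C = 1/(1/R2 + 1/C) = 744.4 - j21.81 Ω.
Step 4 — Series with R1: Z_total = R1 + (R2 || C) = 754.4 - j21.81 Ω = 754.7∠-1.7° Ω.
Step 5 — Source phasor: V = 18.7∠-72.6° V = 5.592 - j17.84 V.
Step 6 — Current: I = V / Z = 0.00809 - j0.02342 A = 0.02478∠-70.9° A.
Step 7 — Complex power: S = V·I* = 0.4632 - j0.01339 VA.
Step 8 — Real power: P = Re(S) = 0.4632 W.
Step 9 — Reactive power: Q = Im(S) = -0.01339 VAR.
Step 10 — Apparent power: |S| = 0.4634 VA.
Step 11 — Power factor: PF = P/|S| = 0.9996 (leading).

(a) P = 0.4632 W  (b) Q = -0.01339 VAR  (c) S = 0.4634 VA  (d) PF = 0.9996 (leading)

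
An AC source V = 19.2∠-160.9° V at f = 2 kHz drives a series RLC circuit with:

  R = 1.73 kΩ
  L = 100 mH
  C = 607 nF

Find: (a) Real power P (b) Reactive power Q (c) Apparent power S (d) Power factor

Step 1 — Angular frequency: ω = 2π·f = 2π·2000 = 1.257e+04 rad/s.
Step 2 — Component impedances:
  R: Z = R = 1730 Ω
  L: Z = jωL = j·1.257e+04·0.1 = 0 + j1257 Ω
  C: Z = 1/(jωC) = -j/(ω·C) = 0 - j131.1 Ω
Step 3 — Series combination: Z_total = R + L + C = 1730 + j1126 Ω = 2064∠33.0° Ω.
Step 4 — Source phasor: V = 19.2∠-160.9° V = -18.14 - j6.283 V.
Step 5 — Current: I = V / Z = -0.009028 + j0.002242 A = 0.009303∠166.1° A.
Step 6 — Complex power: S = V·I* = 0.1497 + j0.0974 VA.
Step 7 — Real power: P = Re(S) = 0.1497 W.
Step 8 — Reactive power: Q = Im(S) = 0.0974 VAR.
Step 9 — Apparent power: |S| = 0.1786 VA.
Step 10 — Power factor: PF = P/|S| = 0.8382 (lagging).

(a) P = 0.1497 W  (b) Q = 0.0974 VAR  (c) S = 0.1786 VA  (d) PF = 0.8382 (lagging)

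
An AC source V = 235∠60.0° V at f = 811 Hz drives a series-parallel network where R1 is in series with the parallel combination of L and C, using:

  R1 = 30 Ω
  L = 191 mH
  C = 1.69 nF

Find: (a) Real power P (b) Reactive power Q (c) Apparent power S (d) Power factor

Step 1 — Angular frequency: ω = 2π·f = 2π·811 = 5096 rad/s.
Step 2 — Component impedances:
  R1: Z = R = 30 Ω
  L: Z = jωL = j·5096·0.191 = 0 + j973.3 Ω
  C: Z = 1/(jωC) = -j/(ω·C) = 0 - j1.161e+05 Ω
Step 3 — Parallel branch: L || C = 1/(1/L + 1/C) = 0 + j981.5 Ω.
Step 4 — Series with R1: Z_total = R1 + (L || C) = 30 + j981.5 Ω = 982∠88.2° Ω.
Step 5 — Source phasor: V = 235∠60.0° V = 117.5 + j203.5 V.
Step 6 — Current: I = V / Z = 0.2108 - j0.1133 A = 0.2393∠-28.2° A.
Step 7 — Complex power: S = V·I* = 1.718 + j56.21 VA.
Step 8 — Real power: P = Re(S) = 1.718 W.
Step 9 — Reactive power: Q = Im(S) = 56.21 VAR.
Step 10 — Apparent power: |S| = 56.24 VA.
Step 11 — Power factor: PF = P/|S| = 0.03055 (lagging).

(a) P = 1.718 W  (b) Q = 56.21 VAR  (c) S = 56.24 VA  (d) PF = 0.03055 (lagging)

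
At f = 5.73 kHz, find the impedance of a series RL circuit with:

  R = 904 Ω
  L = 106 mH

Step 1 — Angular frequency: ω = 2π·f = 2π·5730 = 3.6e+04 rad/s.
Step 2 — Component impedances:
  R: Z = R = 904 Ω
  L: Z = jωL = j·3.6e+04·0.106 = 0 + j3816 Ω
Step 3 — Series combination: Z_total = R + L = 904 + j3816 Ω = 3922∠76.7° Ω.

Z = 904 + j3816 Ω = 3922∠76.7° Ω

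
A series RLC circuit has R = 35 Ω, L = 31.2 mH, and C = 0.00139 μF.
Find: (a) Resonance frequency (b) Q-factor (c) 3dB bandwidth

Step 1 — Resonance: ω₀ = 1/√(LC) = 1/√(0.0312·1.39e-09) = 1.519e+05 rad/s.
Step 2 — f₀ = ω₀/(2π) = 2.417e+04 Hz.
Step 3 — Series Q: Q = ω₀L/R = 1.519e+05·0.0312/35 = 135.4.
Step 4 — Bandwidth: Δω = ω₀/Q = 1122 rad/s; BW = Δω/(2π) = 178.5 Hz.

(a) f₀ = 2.417e+04 Hz  (b) Q = 135.4  (c) BW = 178.5 Hz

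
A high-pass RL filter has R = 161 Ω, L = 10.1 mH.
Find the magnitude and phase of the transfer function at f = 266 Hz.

Step 1 — Angular frequency: ω = 2π·266 = 1671 rad/s.
Step 2 — Transfer function: H(jω) = jωL/(R + jωL).
Step 3 — Numerator jωL = j·16.88; denominator R + jωL = 161 + j16.88.
Step 4 — H = 0.01087 + j0.1037.
Step 5 — Magnitude: |H| = 0.1043 (-19.6 dB); phase: φ = 84.0°.

|H| = 0.1043 (-19.6 dB), φ = 84.0°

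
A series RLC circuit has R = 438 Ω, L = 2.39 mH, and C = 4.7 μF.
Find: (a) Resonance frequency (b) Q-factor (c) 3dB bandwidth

Step 1 — Resonance: ω₀ = 1/√(LC) = 1/√(0.00239·4.7e-06) = 9435 rad/s.
Step 2 — f₀ = ω₀/(2π) = 1502 Hz.
Step 3 — Series Q: Q = ω₀L/R = 9435·0.00239/438 = 0.05148.
Step 4 — Bandwidth: Δω = ω₀/Q = 1.833e+05 rad/s; BW = Δω/(2π) = 2.917e+04 Hz.

(a) f₀ = 1502 Hz  (b) Q = 0.05148  (c) BW = 2.917e+04 Hz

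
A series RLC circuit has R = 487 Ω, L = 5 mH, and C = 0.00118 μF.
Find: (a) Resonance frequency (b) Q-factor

Step 1 — Resonance condition Im(Z)=0 gives ω₀ = 1/√(LC).
Step 2 — ω₀ = 1/√(0.005·1.18e-09) = 4.117e+05 rad/s.
Step 3 — f₀ = ω₀/(2π) = 6.552e+04 Hz.
Step 4 — Series Q: Q = ω₀L/R = 4.117e+05·0.005/487 = 4.227.

(a) f₀ = 6.552e+04 Hz  (b) Q = 4.227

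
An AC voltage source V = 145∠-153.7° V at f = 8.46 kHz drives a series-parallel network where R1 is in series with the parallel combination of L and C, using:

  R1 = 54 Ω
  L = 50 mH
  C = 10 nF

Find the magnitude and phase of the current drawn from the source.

Step 1 — Angular frequency: ω = 2π·f = 2π·8460 = 5.316e+04 rad/s.
Step 2 — Component impedances:
  R1: Z = R = 54 Ω
  L: Z = jωL = j·5.316e+04·0.05 = 0 + j2658 Ω
  C: Z = 1/(jωC) = -j/(ω·C) = 0 - j1881 Ω
Step 3 — Parallel branch: L || C = 1/(1/L + 1/C) = 0 - j6439 Ω.
Step 4 — Series with R1: Z_total = R1 + (L || C) = 54 - j6439 Ω = 6439∠-89.5° Ω.
Step 5 — Source phasor: V = 145∠-153.7° V = -130 - j64.25 V.
Step 6 — Ohm's law: I = V / Z_total = (-130 - j64.25) / (54 - j6439) = 0.009808 - j0.02027 A.
Step 7 — Convert to polar: |I| = 0.02252 A, ∠I = -64.2°.

I = 0.02252∠-64.2° A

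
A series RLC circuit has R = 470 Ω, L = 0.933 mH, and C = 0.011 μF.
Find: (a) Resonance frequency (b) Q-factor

Step 1 — Resonance condition Im(Z)=0 gives ω₀ = 1/√(LC).
Step 2 — ω₀ = 1/√(0.000933·1.1e-08) = 3.121e+05 rad/s.
Step 3 — f₀ = ω₀/(2π) = 4.968e+04 Hz.
Step 4 — Series Q: Q = ω₀L/R = 3.121e+05·0.000933/470 = 0.6197.

(a) f₀ = 4.968e+04 Hz  (b) Q = 0.6197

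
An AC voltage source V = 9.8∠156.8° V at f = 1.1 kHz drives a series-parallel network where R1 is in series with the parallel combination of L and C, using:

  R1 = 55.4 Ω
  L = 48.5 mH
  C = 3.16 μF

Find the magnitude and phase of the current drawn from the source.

Step 1 — Angular frequency: ω = 2π·f = 2π·1100 = 6912 rad/s.
Step 2 — Component impedances:
  R1: Z = R = 55.4 Ω
  L: Z = jωL = j·6912·0.0485 = 0 + j335.2 Ω
  C: Z = 1/(jωC) = -j/(ω·C) = 0 - j45.79 Ω
Step 3 — Parallel branch: L || C = 1/(1/L + 1/C) = 0 - j53.03 Ω.
Step 4 — Series with R1: Z_total = R1 + (L || C) = 55.4 - j53.03 Ω = 76.69∠-43.7° Ω.
Step 5 — Source phasor: V = 9.8∠156.8° V = -9.008 + j3.861 V.
Step 6 — Ohm's law: I = V / Z_total = (-9.008 + j3.861) / (55.4 - j53.03) = -0.1197 - j0.04485 A.
Step 7 — Convert to polar: |I| = 0.1278 A, ∠I = -159.5°.

I = 0.1278∠-159.5° A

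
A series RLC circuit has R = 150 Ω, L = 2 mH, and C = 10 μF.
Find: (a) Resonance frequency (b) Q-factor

Step 1 — Resonance condition Im(Z)=0 gives ω₀ = 1/√(LC).
Step 2 — ω₀ = 1/√(0.002·1e-05) = 7071 rad/s.
Step 3 — f₀ = ω₀/(2π) = 1125 Hz.
Step 4 — Series Q: Q = ω₀L/R = 7071·0.002/150 = 0.09428.

(a) f₀ = 1125 Hz  (b) Q = 0.09428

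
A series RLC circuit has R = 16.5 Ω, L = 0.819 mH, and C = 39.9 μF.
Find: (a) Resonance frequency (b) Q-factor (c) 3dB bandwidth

Step 1 — Resonance: ω₀ = 1/√(LC) = 1/√(0.000819·3.99e-05) = 5532 rad/s.
Step 2 — f₀ = ω₀/(2π) = 880.4 Hz.
Step 3 — Series Q: Q = ω₀L/R = 5532·0.000819/16.5 = 0.2746.
Step 4 — Bandwidth: Δω = ω₀/Q = 2.015e+04 rad/s; BW = Δω/(2π) = 3206 Hz.

(a) f₀ = 880.4 Hz  (b) Q = 0.2746  (c) BW = 3206 Hz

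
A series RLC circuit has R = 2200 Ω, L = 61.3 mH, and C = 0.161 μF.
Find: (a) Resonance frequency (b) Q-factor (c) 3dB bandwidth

Step 1 — Resonance: ω₀ = 1/√(LC) = 1/√(0.0613·1.61e-07) = 1.007e+04 rad/s.
Step 2 — f₀ = ω₀/(2π) = 1602 Hz.
Step 3 — Series Q: Q = ω₀L/R = 1.007e+04·0.0613/2200 = 0.2805.
Step 4 — Bandwidth: Δω = ω₀/Q = 3.589e+04 rad/s; BW = Δω/(2π) = 5712 Hz.

(a) f₀ = 1602 Hz  (b) Q = 0.2805  (c) BW = 5712 Hz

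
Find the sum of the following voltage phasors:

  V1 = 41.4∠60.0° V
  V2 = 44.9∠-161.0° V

Step 1 — Convert each phasor to rectangular form:
  V1 = 41.4·(cos(60.0°) + j·sin(60.0°)) = 20.7 + j35.85 V
  V2 = 44.9·(cos(-161.0°) + j·sin(-161.0°)) = -42.45 - j14.62 V
Step 2 — Sum components: V_total = -21.75 + j21.24 V.
Step 3 — Convert to polar: |V_total| = 30.4 V, ∠V_total = 135.7°.

V_total = 30.4∠135.7° V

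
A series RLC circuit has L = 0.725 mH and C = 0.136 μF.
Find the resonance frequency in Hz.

Step 1 — Resonance condition Im(Z)=0 gives ω₀ = 1/√(LC).
Step 2 — ω₀ = 1/√(0.000725·1.36e-07) = 1.007e+05 rad/s.
Step 3 — f₀ = ω₀/(2π) = 1.603e+04 Hz.

f₀ = 1.603e+04 Hz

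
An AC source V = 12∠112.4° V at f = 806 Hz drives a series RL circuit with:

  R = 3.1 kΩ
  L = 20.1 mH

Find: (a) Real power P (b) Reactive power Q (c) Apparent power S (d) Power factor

Step 1 — Angular frequency: ω = 2π·f = 2π·806 = 5064 rad/s.
Step 2 — Component impedances:
  R: Z = R = 3100 Ω
  L: Z = jωL = j·5064·0.0201 = 0 + j101.8 Ω
Step 3 — Series combination: Z_total = R + L = 3100 + j101.8 Ω = 3102∠1.9° Ω.
Step 4 — Source phasor: V = 12∠112.4° V = -4.573 + j11.09 V.
Step 5 — Current: I = V / Z = -0.001356 + j0.003623 A = 0.003869∠110.5° A.
Step 6 — Complex power: S = V·I* = 0.0464 + j0.001524 VA.
Step 7 — Real power: P = Re(S) = 0.0464 W.
Step 8 — Reactive power: Q = Im(S) = 0.001524 VAR.
Step 9 — Apparent power: |S| = 0.04643 VA.
Step 10 — Power factor: PF = P/|S| = 0.9995 (lagging).

(a) P = 0.0464 W  (b) Q = 0.001524 VAR  (c) S = 0.04643 VA  (d) PF = 0.9995 (lagging)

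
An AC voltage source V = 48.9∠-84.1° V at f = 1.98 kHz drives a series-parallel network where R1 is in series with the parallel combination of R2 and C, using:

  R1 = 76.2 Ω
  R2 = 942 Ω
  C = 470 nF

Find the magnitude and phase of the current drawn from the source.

Step 1 — Angular frequency: ω = 2π·f = 2π·1980 = 1.244e+04 rad/s.
Step 2 — Component impedances:
  R1: Z = R = 76.2 Ω
  R2: Z = R = 942 Ω
  C: Z = 1/(jωC) = -j/(ω·C) = 0 - j171 Ω
Step 3 — Parallel branch: R2 || C = 1/(1/R2 + 1/C) = 30.06 - j165.6 Ω.
Step 4 — Series with R1: Z_total = R1 + (R2 || C) = 106.3 - j165.6 Ω = 196.7∠-57.3° Ω.
Step 5 — Source phasor: V = 48.9∠-84.1° V = 5.027 - j48.64 V.
Step 6 — Ohm's law: I = V / Z_total = (5.027 - j48.64) / (106.3 - j165.6) = 0.2219 - j0.112 A.
Step 7 — Convert to polar: |I| = 0.2486 A, ∠I = -26.8°.

I = 0.2486∠-26.8° A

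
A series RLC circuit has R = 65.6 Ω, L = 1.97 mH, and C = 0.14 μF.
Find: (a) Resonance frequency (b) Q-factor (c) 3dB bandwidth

Step 1 — Resonance: ω₀ = 1/√(LC) = 1/√(0.00197·1.4e-07) = 6.021e+04 rad/s.
Step 2 — f₀ = ω₀/(2π) = 9583 Hz.
Step 3 — Series Q: Q = ω₀L/R = 6.021e+04·0.00197/65.6 = 1.808.
Step 4 — Bandwidth: Δω = ω₀/Q = 3.33e+04 rad/s; BW = Δω/(2π) = 5300 Hz.

(a) f₀ = 9583 Hz  (b) Q = 1.808  (c) BW = 5300 Hz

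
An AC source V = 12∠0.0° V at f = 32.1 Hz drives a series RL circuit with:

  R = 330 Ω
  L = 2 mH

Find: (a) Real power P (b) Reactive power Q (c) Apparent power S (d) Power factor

Step 1 — Angular frequency: ω = 2π·f = 2π·32.1 = 201.7 rad/s.
Step 2 — Component impedances:
  R: Z = R = 330 Ω
  L: Z = jωL = j·201.7·0.002 = 0 + j0.4034 Ω
Step 3 — Series combination: Z_total = R + L = 330 + j0.4034 Ω = 330∠0.1° Ω.
Step 4 — Source phasor: V = 12∠0.0° V = 12 V.
Step 5 — Current: I = V / Z = 0.03636 - j4.445e-05 A = 0.03636∠-0.1° A.
Step 6 — Complex power: S = V·I* = 0.4364 + j0.0005334 VA.
Step 7 — Real power: P = Re(S) = 0.4364 W.
Step 8 — Reactive power: Q = Im(S) = 0.0005334 VAR.
Step 9 — Apparent power: |S| = 0.4364 VA.
Step 10 — Power factor: PF = P/|S| = 1 (lagging).

(a) P = 0.4364 W  (b) Q = 0.0005334 VAR  (c) S = 0.4364 VA  (d) PF = 1 (lagging)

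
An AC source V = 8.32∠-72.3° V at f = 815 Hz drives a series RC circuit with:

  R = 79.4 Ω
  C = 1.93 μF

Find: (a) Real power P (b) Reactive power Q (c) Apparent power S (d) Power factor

Step 1 — Angular frequency: ω = 2π·f = 2π·815 = 5121 rad/s.
Step 2 — Component impedances:
  R: Z = R = 79.4 Ω
  C: Z = 1/(jωC) = -j/(ω·C) = 0 - j101.2 Ω
Step 3 — Series combination: Z_total = R + C = 79.4 - j101.2 Ω = 128.6∠-51.9° Ω.
Step 4 — Source phasor: V = 8.32∠-72.3° V = 2.53 - j7.926 V.
Step 5 — Current: I = V / Z = 0.06062 - j0.02257 A = 0.06469∠-20.4° A.
Step 6 — Complex power: S = V·I* = 0.3323 - j0.4234 VA.
Step 7 — Real power: P = Re(S) = 0.3323 W.
Step 8 — Reactive power: Q = Im(S) = -0.4234 VAR.
Step 9 — Apparent power: |S| = 0.5382 VA.
Step 10 — Power factor: PF = P/|S| = 0.6173 (leading).

(a) P = 0.3323 W  (b) Q = -0.4234 VAR  (c) S = 0.5382 VA  (d) PF = 0.6173 (leading)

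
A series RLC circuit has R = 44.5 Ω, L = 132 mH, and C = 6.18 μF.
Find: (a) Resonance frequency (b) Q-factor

Step 1 — Resonance condition Im(Z)=0 gives ω₀ = 1/√(LC).
Step 2 — ω₀ = 1/√(0.132·6.18e-06) = 1107 rad/s.
Step 3 — f₀ = ω₀/(2π) = 176.2 Hz.
Step 4 — Series Q: Q = ω₀L/R = 1107·0.132/44.5 = 3.284.

(a) f₀ = 176.2 Hz  (b) Q = 3.284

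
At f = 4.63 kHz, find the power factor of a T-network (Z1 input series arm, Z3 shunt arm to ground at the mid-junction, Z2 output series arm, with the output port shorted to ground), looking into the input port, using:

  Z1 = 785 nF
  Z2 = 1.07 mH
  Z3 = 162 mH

Step 1 — Angular frequency: ω = 2π·f = 2π·4630 = 2.909e+04 rad/s.
Step 2 — Component impedances:
  Z1: Z = 1/(jωC) = -j/(ω·C) = 0 - j43.79 Ω
  Z2: Z = jωL = j·2.909e+04·0.00107 = 0 + j31.13 Ω
  Z3: Z = jωL = j·2.909e+04·0.162 = 0 + j4713 Ω
Step 3 — With the output port shorted to ground, the output series arm Z2 runs from the junction to ground; the shunt arm Z3 also runs from the junction to ground. They appear in parallel: Z3 || Z2 = 0 + j30.92 Ω.
Step 4 — Series with input arm Z1: Z_in = Z1 + (Z3 || Z2) = 0 - j12.87 Ω = 12.87∠-90.0° Ω.
Step 5 — Power factor: PF = cos(φ) = Re(Z)/|Z| = 0/12.87 = 0.
Step 6 — Type: Im(Z) = -12.87 ⇒ leading (phase φ = -90.0°).

PF = 0 (leading, φ = -90.0°)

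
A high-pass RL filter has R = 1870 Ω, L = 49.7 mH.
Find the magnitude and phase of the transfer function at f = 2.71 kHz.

Step 1 — Angular frequency: ω = 2π·2710 = 1.703e+04 rad/s.
Step 2 — Transfer function: H(jω) = jωL/(R + jωL).
Step 3 — Numerator jωL = j·846.3; denominator R + jωL = 1870 + j846.3.
Step 4 — H = 0.17 + j0.3756.
Step 5 — Magnitude: |H| = 0.4123 (-7.7 dB); phase: φ = 65.7°.

|H| = 0.4123 (-7.7 dB), φ = 65.7°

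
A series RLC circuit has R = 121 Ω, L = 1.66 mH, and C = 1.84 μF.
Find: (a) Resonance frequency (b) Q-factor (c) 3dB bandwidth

Step 1 — Resonance: ω₀ = 1/√(LC) = 1/√(0.00166·1.84e-06) = 1.809e+04 rad/s.
Step 2 — f₀ = ω₀/(2π) = 2880 Hz.
Step 3 — Series Q: Q = ω₀L/R = 1.809e+04·0.00166/121 = 0.2482.
Step 4 — Bandwidth: Δω = ω₀/Q = 7.289e+04 rad/s; BW = Δω/(2π) = 1.16e+04 Hz.

(a) f₀ = 2880 Hz  (b) Q = 0.2482  (c) BW = 1.16e+04 Hz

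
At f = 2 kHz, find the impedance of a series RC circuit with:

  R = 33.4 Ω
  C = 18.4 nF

Step 1 — Angular frequency: ω = 2π·f = 2π·2000 = 1.257e+04 rad/s.
Step 2 — Component impedances:
  R: Z = R = 33.4 Ω
  C: Z = 1/(jωC) = -j/(ω·C) = 0 - j4325 Ω
Step 3 — Series combination: Z_total = R + C = 33.4 - j4325 Ω = 4325∠-89.6° Ω.

Z = 33.4 - j4325 Ω = 4325∠-89.6° Ω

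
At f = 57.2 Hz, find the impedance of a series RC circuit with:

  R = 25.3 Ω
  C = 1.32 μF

Step 1 — Angular frequency: ω = 2π·f = 2π·57.2 = 359.4 rad/s.
Step 2 — Component impedances:
  R: Z = R = 25.3 Ω
  C: Z = 1/(jωC) = -j/(ω·C) = 0 - j2108 Ω
Step 3 — Series combination: Z_total = R + C = 25.3 - j2108 Ω = 2108∠-89.3° Ω.

Z = 25.3 - j2108 Ω = 2108∠-89.3° Ω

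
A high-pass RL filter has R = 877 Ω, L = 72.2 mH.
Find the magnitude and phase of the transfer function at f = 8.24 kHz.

Step 1 — Angular frequency: ω = 2π·8240 = 5.177e+04 rad/s.
Step 2 — Transfer function: H(jω) = jωL/(R + jωL).
Step 3 — Numerator jωL = j·3738; denominator R + jωL = 877 + j3738.
Step 4 — H = 0.9478 + j0.2224.
Step 5 — Magnitude: |H| = 0.9736 (-0.2 dB); phase: φ = 13.2°.

|H| = 0.9736 (-0.2 dB), φ = 13.2°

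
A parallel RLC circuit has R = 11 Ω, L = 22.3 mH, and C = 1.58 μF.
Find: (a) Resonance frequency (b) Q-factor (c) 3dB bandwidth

Step 1 — Resonance: ω₀ = 1/√(LC) = 1/√(0.0223·1.58e-06) = 5327 rad/s.
Step 2 — f₀ = ω₀/(2π) = 847.9 Hz.
Step 3 — Parallel Q: Q = R/(ω₀L) = 11/(5327·0.0223) = 0.09259.
Step 4 — Bandwidth: Δω = ω₀/Q = 5.754e+04 rad/s; BW = Δω/(2π) = 9157 Hz.

(a) f₀ = 847.9 Hz  (b) Q = 0.09259  (c) BW = 9157 Hz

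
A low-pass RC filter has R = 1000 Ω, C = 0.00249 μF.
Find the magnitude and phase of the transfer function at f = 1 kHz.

Step 1 — Angular frequency: ω = 2π·1000 = 6283 rad/s.
Step 2 — Transfer function: H(jω) = 1/(1 + jωRC).
Step 3 — Denominator: 1 + jωRC = 1 + j·6283·1000·2.49e-09 = 1 + j0.01565.
Step 4 — H = 0.9998 - j0.01564.
Step 5 — Magnitude: |H| = 0.9999 (-0.0 dB); phase: φ = -0.9°.

|H| = 0.9999 (-0.0 dB), φ = -0.9°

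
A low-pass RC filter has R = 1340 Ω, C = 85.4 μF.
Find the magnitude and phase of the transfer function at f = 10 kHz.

Step 1 — Angular frequency: ω = 2π·1e+04 = 6.283e+04 rad/s.
Step 2 — Transfer function: H(jω) = 1/(1 + jωRC).
Step 3 — Denominator: 1 + jωRC = 1 + j·6.283e+04·1340·8.54e-05 = 1 + j7190.
Step 4 — H = 1.934e-08 - j0.0001391.
Step 5 — Magnitude: |H| = 0.0001391 (-77.1 dB); phase: φ = -90.0°.

|H| = 0.0001391 (-77.1 dB), φ = -90.0°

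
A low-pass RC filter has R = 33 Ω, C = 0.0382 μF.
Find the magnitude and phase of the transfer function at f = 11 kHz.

Step 1 — Angular frequency: ω = 2π·1.1e+04 = 6.912e+04 rad/s.
Step 2 — Transfer function: H(jω) = 1/(1 + jωRC).
Step 3 — Denominator: 1 + jωRC = 1 + j·6.912e+04·33·3.82e-08 = 1 + j0.08713.
Step 4 — H = 0.9925 - j0.08647.
Step 5 — Magnitude: |H| = 0.9962 (-0.0 dB); phase: φ = -5.0°.

|H| = 0.9962 (-0.0 dB), φ = -5.0°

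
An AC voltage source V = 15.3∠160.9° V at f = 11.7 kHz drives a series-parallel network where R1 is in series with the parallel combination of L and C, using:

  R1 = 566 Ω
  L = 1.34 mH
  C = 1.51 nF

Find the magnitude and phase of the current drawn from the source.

Step 1 — Angular frequency: ω = 2π·f = 2π·1.17e+04 = 7.351e+04 rad/s.
Step 2 — Component impedances:
  R1: Z = R = 566 Ω
  L: Z = jωL = j·7.351e+04·0.00134 = 0 + j98.51 Ω
  C: Z = 1/(jωC) = -j/(ω·C) = 0 - j9009 Ω
Step 3 — Parallel branch: L || C = 1/(1/L + 1/C) = 0 + j99.6 Ω.
Step 4 — Series with R1: Z_total = R1 + (L || C) = 566 + j99.6 Ω = 574.7∠10.0° Ω.
Step 5 — Source phasor: V = 15.3∠160.9° V = -14.46 + j5.006 V.
Step 6 — Ohm's law: I = V / Z_total = (-14.46 + j5.006) / (566 + j99.6) = -0.02327 + j0.01294 A.
Step 7 — Convert to polar: |I| = 0.02662 A, ∠I = 150.9°.

I = 0.02662∠150.9° A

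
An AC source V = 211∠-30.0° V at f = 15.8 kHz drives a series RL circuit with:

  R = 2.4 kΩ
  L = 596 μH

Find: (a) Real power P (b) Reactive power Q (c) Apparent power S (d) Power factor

Step 1 — Angular frequency: ω = 2π·f = 2π·1.58e+04 = 9.927e+04 rad/s.
Step 2 — Component impedances:
  R: Z = R = 2400 Ω
  L: Z = jωL = j·9.927e+04·0.000596 = 0 + j59.17 Ω
Step 3 — Series combination: Z_total = R + L = 2400 + j59.17 Ω = 2401∠1.4° Ω.
Step 4 — Source phasor: V = 211∠-30.0° V = 182.7 - j105.5 V.
Step 5 — Current: I = V / Z = 0.07501 - j0.04581 A = 0.08789∠-31.4° A.
Step 6 — Complex power: S = V·I* = 18.54 + j0.457 VA.
Step 7 — Real power: P = Re(S) = 18.54 W.
Step 8 — Reactive power: Q = Im(S) = 0.457 VAR.
Step 9 — Apparent power: |S| = 18.54 VA.
Step 10 — Power factor: PF = P/|S| = 0.9997 (lagging).

(a) P = 18.54 W  (b) Q = 0.457 VAR  (c) S = 18.54 VA  (d) PF = 0.9997 (lagging)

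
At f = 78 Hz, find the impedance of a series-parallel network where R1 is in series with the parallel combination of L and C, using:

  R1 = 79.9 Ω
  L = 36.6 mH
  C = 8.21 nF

Step 1 — Angular frequency: ω = 2π·f = 2π·78 = 490.1 rad/s.
Step 2 — Component impedances:
  R1: Z = R = 79.9 Ω
  L: Z = jωL = j·490.1·0.0366 = 0 + j17.94 Ω
  C: Z = 1/(jωC) = -j/(ω·C) = 0 - j2.485e+05 Ω
Step 3 — Parallel branch: L || C = 1/(1/L + 1/C) = 0 + j17.94 Ω.
Step 4 — Series with R1: Z_total = R1 + (L || C) = 79.9 + j17.94 Ω = 81.89∠12.7° Ω.

Z = 79.9 + j17.94 Ω = 81.89∠12.7° Ω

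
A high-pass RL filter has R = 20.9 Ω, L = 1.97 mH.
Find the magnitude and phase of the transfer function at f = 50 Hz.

Step 1 — Angular frequency: ω = 2π·50 = 314.2 rad/s.
Step 2 — Transfer function: H(jω) = jωL/(R + jωL).
Step 3 — Numerator jωL = j·0.6189; denominator R + jωL = 20.9 + j0.6189.
Step 4 — H = 0.0008761 + j0.02959.
Step 5 — Magnitude: |H| = 0.0296 (-30.6 dB); phase: φ = 88.3°.

|H| = 0.0296 (-30.6 dB), φ = 88.3°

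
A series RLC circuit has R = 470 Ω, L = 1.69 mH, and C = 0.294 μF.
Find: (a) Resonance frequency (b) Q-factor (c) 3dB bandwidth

Step 1 — Resonance condition Im(Z)=0 gives ω₀ = 1/√(LC).
Step 2 — ω₀ = 1/√(0.00169·2.94e-07) = 4.486e+04 rad/s.
Step 3 — f₀ = ω₀/(2π) = 7140 Hz.
Step 4 — Series Q: Q = ω₀L/R = 4.486e+04·0.00169/470 = 0.1613.
Step 5 — 3dB bandwidth: Δω = ω₀/Q = 2.781e+05 rad/s; BW = Δω/(2π) = 4.426e+04 Hz.

(a) f₀ = 7140 Hz  (b) Q = 0.1613  (c) BW = 4.426e+04 Hz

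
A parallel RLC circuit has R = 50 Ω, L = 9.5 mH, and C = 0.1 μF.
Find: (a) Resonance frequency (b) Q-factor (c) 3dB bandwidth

Step 1 — Resonance: ω₀ = 1/√(LC) = 1/√(0.0095·1e-07) = 3.244e+04 rad/s.
Step 2 — f₀ = ω₀/(2π) = 5164 Hz.
Step 3 — Parallel Q: Q = R/(ω₀L) = 50/(3.244e+04·0.0095) = 0.1622.
Step 4 — Bandwidth: Δω = ω₀/Q = 2e+05 rad/s; BW = Δω/(2π) = 3.183e+04 Hz.

(a) f₀ = 5164 Hz  (b) Q = 0.1622  (c) BW = 3.183e+04 Hz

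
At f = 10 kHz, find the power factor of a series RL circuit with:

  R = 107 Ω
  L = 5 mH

Step 1 — Angular frequency: ω = 2π·f = 2π·1e+04 = 6.283e+04 rad/s.
Step 2 — Component impedances:
  R: Z = R = 107 Ω
  L: Z = jωL = j·6.283e+04·0.005 = 0 + j314.2 Ω
Step 3 — Series combination: Z_total = R + L = 107 + j314.2 Ω = 331.9∠71.2° Ω.
Step 4 — Power factor: PF = cos(φ) = Re(Z)/|Z| = 107/331.9 = 0.3224.
Step 5 — Type: Im(Z) = 314.2 ⇒ lagging (phase φ = 71.2°).

PF = 0.3224 (lagging, φ = 71.2°)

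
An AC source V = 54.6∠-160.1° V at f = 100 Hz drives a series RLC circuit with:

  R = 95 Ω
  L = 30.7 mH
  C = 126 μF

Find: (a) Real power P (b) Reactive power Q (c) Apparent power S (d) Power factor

Step 1 — Angular frequency: ω = 2π·f = 2π·100 = 628.3 rad/s.
Step 2 — Component impedances:
  R: Z = R = 95 Ω
  L: Z = jωL = j·628.3·0.0307 = 0 + j19.29 Ω
  C: Z = 1/(jωC) = -j/(ω·C) = 0 - j12.63 Ω
Step 3 — Series combination: Z_total = R + L + C = 95 + j6.658 Ω = 95.23∠4.0° Ω.
Step 4 — Source phasor: V = 54.6∠-160.1° V = -51.34 - j18.58 V.
Step 5 — Current: I = V / Z = -0.5514 - j0.157 A = 0.5733∠-164.1° A.
Step 6 — Complex power: S = V·I* = 31.23 + j2.189 VA.
Step 7 — Real power: P = Re(S) = 31.23 W.
Step 8 — Reactive power: Q = Im(S) = 2.189 VAR.
Step 9 — Apparent power: |S| = 31.3 VA.
Step 10 — Power factor: PF = P/|S| = 0.9976 (lagging).

(a) P = 31.23 W  (b) Q = 2.189 VAR  (c) S = 31.3 VA  (d) PF = 0.9976 (lagging)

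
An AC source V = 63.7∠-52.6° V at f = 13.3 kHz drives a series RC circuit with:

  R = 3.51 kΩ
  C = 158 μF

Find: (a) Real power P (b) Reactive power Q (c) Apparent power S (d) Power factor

Step 1 — Angular frequency: ω = 2π·f = 2π·1.33e+04 = 8.357e+04 rad/s.
Step 2 — Component impedances:
  R: Z = R = 3510 Ω
  C: Z = 1/(jωC) = -j/(ω·C) = 0 - j0.07574 Ω
Step 3 — Series combination: Z_total = R + C = 3510 - j0.07574 Ω = 3510∠-0.0° Ω.
Step 4 — Source phasor: V = 63.7∠-52.6° V = 38.69 - j50.6 V.
Step 5 — Current: I = V / Z = 0.01102 - j0.01442 A = 0.01815∠-52.6° A.
Step 6 — Complex power: S = V·I* = 1.156 - j2.494e-05 VA.
Step 7 — Real power: P = Re(S) = 1.156 W.
Step 8 — Reactive power: Q = Im(S) = -2.494e-05 VAR.
Step 9 — Apparent power: |S| = 1.156 VA.
Step 10 — Power factor: PF = P/|S| = 1 (leading).

(a) P = 1.156 W  (b) Q = -2.494e-05 VAR  (c) S = 1.156 VA  (d) PF = 1 (leading)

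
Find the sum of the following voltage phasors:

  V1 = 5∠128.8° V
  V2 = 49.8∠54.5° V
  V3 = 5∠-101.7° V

Step 1 — Convert each phasor to rectangular form:
  V1 = 5·(cos(128.8°) + j·sin(128.8°)) = -3.133 + j3.897 V
  V2 = 49.8·(cos(54.5°) + j·sin(54.5°)) = 28.92 + j40.54 V
  V3 = 5·(cos(-101.7°) + j·sin(-101.7°)) = -1.014 - j4.896 V
Step 2 — Sum components: V_total = 24.77 + j39.54 V.
Step 3 — Convert to polar: |V_total| = 46.66 V, ∠V_total = 57.9°.

V_total = 46.66∠57.9° V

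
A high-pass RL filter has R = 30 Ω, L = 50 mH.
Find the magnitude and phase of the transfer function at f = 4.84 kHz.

Step 1 — Angular frequency: ω = 2π·4840 = 3.041e+04 rad/s.
Step 2 — Transfer function: H(jω) = jωL/(R + jωL).
Step 3 — Numerator jωL = j·1521; denominator R + jωL = 30 + j1521.
Step 4 — H = 0.9996 + j0.01972.
Step 5 — Magnitude: |H| = 0.9998 (-0.0 dB); phase: φ = 1.1°.

|H| = 0.9998 (-0.0 dB), φ = 1.1°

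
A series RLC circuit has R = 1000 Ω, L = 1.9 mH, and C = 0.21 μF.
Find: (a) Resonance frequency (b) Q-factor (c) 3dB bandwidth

Step 1 — Resonance condition Im(Z)=0 gives ω₀ = 1/√(LC).
Step 2 — ω₀ = 1/√(0.0019·2.1e-07) = 5.006e+04 rad/s.
Step 3 — f₀ = ω₀/(2π) = 7968 Hz.
Step 4 — Series Q: Q = ω₀L/R = 5.006e+04·0.0019/1000 = 0.09512.
Step 5 — 3dB bandwidth: Δω = ω₀/Q = 5.263e+05 rad/s; BW = Δω/(2π) = 8.377e+04 Hz.

(a) f₀ = 7968 Hz  (b) Q = 0.09512  (c) BW = 8.377e+04 Hz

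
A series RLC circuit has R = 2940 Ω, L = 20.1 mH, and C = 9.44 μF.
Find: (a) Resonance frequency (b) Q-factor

Step 1 — Resonance condition Im(Z)=0 gives ω₀ = 1/√(LC).
Step 2 — ω₀ = 1/√(0.0201·9.44e-06) = 2296 rad/s.
Step 3 — f₀ = ω₀/(2π) = 365.4 Hz.
Step 4 — Series Q: Q = ω₀L/R = 2296·0.0201/2940 = 0.0157.

(a) f₀ = 365.4 Hz  (b) Q = 0.0157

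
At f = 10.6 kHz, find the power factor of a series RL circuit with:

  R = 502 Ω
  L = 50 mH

Step 1 — Angular frequency: ω = 2π·f = 2π·1.06e+04 = 6.66e+04 rad/s.
Step 2 — Component impedances:
  R: Z = R = 502 Ω
  L: Z = jωL = j·6.66e+04·0.05 = 0 + j3330 Ω
Step 3 — Series combination: Z_total = R + L = 502 + j3330 Ω = 3368∠81.4° Ω.
Step 4 — Power factor: PF = cos(φ) = Re(Z)/|Z| = 502/3367.7 = 0.1491.
Step 5 — Type: Im(Z) = 3330 ⇒ lagging (phase φ = 81.4°).

PF = 0.1491 (lagging, φ = 81.4°)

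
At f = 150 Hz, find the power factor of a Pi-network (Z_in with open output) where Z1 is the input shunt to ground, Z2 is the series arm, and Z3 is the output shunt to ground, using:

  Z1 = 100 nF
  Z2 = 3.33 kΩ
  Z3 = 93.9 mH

Step 1 — Angular frequency: ω = 2π·f = 2π·150 = 942.5 rad/s.
Step 2 — Component impedances:
  Z1: Z = 1/(jωC) = -j/(ω·C) = 0 - j1.061e+04 Ω
  Z2: Z = R = 3330 Ω
  Z3: Z = jωL = j·942.5·0.0939 = 0 + j88.5 Ω
Step 3 — With open output, the series arm Z2 and the output shunt Z3 appear in series to ground: Z2 + Z3 = 3330 + j88.5 Ω.
Step 4 — Parallel with input shunt Z1: Z_in = Z1 || (Z2 + Z3) = 3078 - j884.9 Ω = 3203∠-16.0° Ω.
Step 5 — Power factor: PF = cos(φ) = Re(Z)/|Z| = 3078/3202.6 = 0.9611.
Step 6 — Type: Im(Z) = -884.9 ⇒ leading (phase φ = -16.0°).

PF = 0.9611 (leading, φ = -16.0°)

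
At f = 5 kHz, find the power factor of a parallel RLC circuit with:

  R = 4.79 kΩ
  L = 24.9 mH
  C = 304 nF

Step 1 — Angular frequency: ω = 2π·f = 2π·5000 = 3.142e+04 rad/s.
Step 2 — Component impedances:
  R: Z = R = 4790 Ω
  L: Z = jωL = j·3.142e+04·0.0249 = 0 + j782.3 Ω
  C: Z = 1/(jωC) = -j/(ω·C) = 0 - j104.7 Ω
Step 3 — Parallel combination: 1/Z_total = 1/R + 1/L + 1/C; Z_total = 3.049 - j120.8 Ω = 120.8∠-88.6° Ω.
Step 4 — Power factor: PF = cos(φ) = Re(Z)/|Z| = 3.049/120.85 = 0.02523.
Step 5 — Type: Im(Z) = -120.8 ⇒ leading (phase φ = -88.6°).

PF = 0.02523 (leading, φ = -88.6°)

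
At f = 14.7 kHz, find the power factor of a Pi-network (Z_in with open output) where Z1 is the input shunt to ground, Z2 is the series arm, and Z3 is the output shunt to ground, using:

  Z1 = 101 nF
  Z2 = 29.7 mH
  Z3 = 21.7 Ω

Step 1 — Angular frequency: ω = 2π·f = 2π·1.47e+04 = 9.236e+04 rad/s.
Step 2 — Component impedances:
  Z1: Z = 1/(jωC) = -j/(ω·C) = 0 - j107.2 Ω
  Z2: Z = jωL = j·9.236e+04·0.0297 = 0 + j2743 Ω
  Z3: Z = R = 21.7 Ω
Step 3 — With open output, the series arm Z2 and the output shunt Z3 appear in series to ground: Z2 + Z3 = 21.7 + j2743 Ω.
Step 4 — Parallel with input shunt Z1: Z_in = Z1 || (Z2 + Z3) = 0.03588 - j111.6 Ω = 111.6∠-90.0° Ω.
Step 5 — Power factor: PF = cos(φ) = Re(Z)/|Z| = 0.035885/111.56 = 0.0003217.
Step 6 — Type: Im(Z) = -111.6 ⇒ leading (phase φ = -90.0°).

PF = 0.0003217 (leading, φ = -90.0°)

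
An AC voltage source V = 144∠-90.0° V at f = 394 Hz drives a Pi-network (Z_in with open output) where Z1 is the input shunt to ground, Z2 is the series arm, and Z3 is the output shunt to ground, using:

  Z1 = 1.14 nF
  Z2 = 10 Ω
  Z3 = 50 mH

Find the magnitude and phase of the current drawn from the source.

Step 1 — Angular frequency: ω = 2π·f = 2π·394 = 2476 rad/s.
Step 2 — Component impedances:
  Z1: Z = 1/(jωC) = -j/(ω·C) = 0 - j3.543e+05 Ω
  Z2: Z = R = 10 Ω
  Z3: Z = jωL = j·2476·0.05 = 0 + j123.8 Ω
Step 3 — With open output, the series arm Z2 and the output shunt Z3 appear in series to ground: Z2 + Z3 = 10 + j123.8 Ω.
Step 4 — Parallel with input shunt Z1: Z_in = Z1 || (Z2 + Z3) = 10.01 + j123.8 Ω = 124.2∠85.4° Ω.
Step 5 — Source phasor: V = 144∠-90.0° V = 0 - j144 V.
Step 6 — Ohm's law: I = V / Z_total = (0 - j144) / (10.01 + j123.8) = -1.155 - j0.09338 A.
Step 7 — Convert to polar: |I| = 1.159 A, ∠I = -175.4°.

I = 1.159∠-175.4° A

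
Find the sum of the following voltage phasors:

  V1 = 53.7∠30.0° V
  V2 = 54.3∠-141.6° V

Step 1 — Convert each phasor to rectangular form:
  V1 = 53.7·(cos(30.0°) + j·sin(30.0°)) = 46.51 + j26.85 V
  V2 = 54.3·(cos(-141.6°) + j·sin(-141.6°)) = -42.55 - j33.73 V
Step 2 — Sum components: V_total = 3.951 - j6.878 V.
Step 3 — Convert to polar: |V_total| = 7.932 V, ∠V_total = -60.1°.

V_total = 7.932∠-60.1° V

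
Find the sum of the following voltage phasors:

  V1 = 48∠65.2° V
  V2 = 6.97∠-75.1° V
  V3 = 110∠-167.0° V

Step 1 — Convert each phasor to rectangular form:
  V1 = 48·(cos(65.2°) + j·sin(65.2°)) = 20.13 + j43.57 V
  V2 = 6.97·(cos(-75.1°) + j·sin(-75.1°)) = 1.792 - j6.736 V
  V3 = 110·(cos(-167.0°) + j·sin(-167.0°)) = -107.2 - j24.74 V
Step 2 — Sum components: V_total = -85.25 + j12.09 V.
Step 3 — Convert to polar: |V_total| = 86.11 V, ∠V_total = 171.9°.

V_total = 86.11∠171.9° V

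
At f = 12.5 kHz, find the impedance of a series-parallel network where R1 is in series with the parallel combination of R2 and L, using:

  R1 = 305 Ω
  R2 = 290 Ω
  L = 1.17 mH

Step 1 — Angular frequency: ω = 2π·f = 2π·1.25e+04 = 7.854e+04 rad/s.
Step 2 — Component impedances:
  R1: Z = R = 305 Ω
  R2: Z = R = 290 Ω
  L: Z = jωL = j·7.854e+04·0.00117 = 0 + j91.89 Ω
Step 3 — Parallel branch: R2 || L = 1/(1/R2 + 1/L) = 26.46 + j83.51 Ω.
Step 4 — Series with R1: Z_total = R1 + (R2 || L) = 331.5 + j83.51 Ω = 341.8∠14.1° Ω.

Z = 331.5 + j83.51 Ω = 341.8∠14.1° Ω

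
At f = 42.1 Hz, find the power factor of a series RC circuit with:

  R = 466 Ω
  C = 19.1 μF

Step 1 — Angular frequency: ω = 2π·f = 2π·42.1 = 264.5 rad/s.
Step 2 — Component impedances:
  R: Z = R = 466 Ω
  C: Z = 1/(jωC) = -j/(ω·C) = 0 - j197.9 Ω
Step 3 — Series combination: Z_total = R + C = 466 - j197.9 Ω = 506.3∠-23.0° Ω.
Step 4 — Power factor: PF = cos(φ) = Re(Z)/|Z| = 466/506.3 = 0.9204.
Step 5 — Type: Im(Z) = -197.9 ⇒ leading (phase φ = -23.0°).

PF = 0.9204 (leading, φ = -23.0°)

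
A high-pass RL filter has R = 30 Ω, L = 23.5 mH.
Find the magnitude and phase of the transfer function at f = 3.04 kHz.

Step 1 — Angular frequency: ω = 2π·3040 = 1.91e+04 rad/s.
Step 2 — Transfer function: H(jω) = jωL/(R + jωL).
Step 3 — Numerator jωL = j·448.9; denominator R + jωL = 30 + j448.9.
Step 4 — H = 0.9956 + j0.06654.
Step 5 — Magnitude: |H| = 0.9978 (-0.0 dB); phase: φ = 3.8°.

|H| = 0.9978 (-0.0 dB), φ = 3.8°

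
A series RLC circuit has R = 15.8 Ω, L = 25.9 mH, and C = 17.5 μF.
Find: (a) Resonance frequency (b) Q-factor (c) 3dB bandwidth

Step 1 — Resonance: ω₀ = 1/√(LC) = 1/√(0.0259·1.75e-05) = 1485 rad/s.
Step 2 — f₀ = ω₀/(2π) = 236.4 Hz.
Step 3 — Series Q: Q = ω₀L/R = 1485·0.0259/15.8 = 2.435.
Step 4 — Bandwidth: Δω = ω₀/Q = 610 rad/s; BW = Δω/(2π) = 97.09 Hz.

(a) f₀ = 236.4 Hz  (b) Q = 2.435  (c) BW = 97.09 Hz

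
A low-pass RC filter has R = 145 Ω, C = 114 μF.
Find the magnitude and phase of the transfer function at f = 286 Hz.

Step 1 — Angular frequency: ω = 2π·286 = 1797 rad/s.
Step 2 — Transfer function: H(jω) = 1/(1 + jωRC).
Step 3 — Denominator: 1 + jωRC = 1 + j·1797·145·0.000114 = 1 + j29.7.
Step 4 — H = 0.001132 - j0.03363.
Step 5 — Magnitude: |H| = 0.03365 (-29.5 dB); phase: φ = -88.1°.

|H| = 0.03365 (-29.5 dB), φ = -88.1°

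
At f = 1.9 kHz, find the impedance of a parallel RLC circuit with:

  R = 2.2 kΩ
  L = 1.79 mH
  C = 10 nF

Step 1 — Angular frequency: ω = 2π·f = 2π·1900 = 1.194e+04 rad/s.
Step 2 — Component impedances:
  R: Z = R = 2200 Ω
  L: Z = jωL = j·1.194e+04·0.00179 = 0 + j21.37 Ω
  C: Z = 1/(jωC) = -j/(ω·C) = 0 - j8377 Ω
Step 3 — Parallel combination: 1/Z_total = 1/R + 1/L + 1/C; Z_total = 0.2086 + j21.42 Ω = 21.42∠89.4° Ω.

Z = 0.2086 + j21.42 Ω = 21.42∠89.4° Ω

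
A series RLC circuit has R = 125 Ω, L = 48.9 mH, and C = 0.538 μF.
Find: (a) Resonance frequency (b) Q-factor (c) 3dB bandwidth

Step 1 — Resonance: ω₀ = 1/√(LC) = 1/√(0.0489·5.38e-07) = 6165 rad/s.
Step 2 — f₀ = ω₀/(2π) = 981.2 Hz.
Step 3 — Series Q: Q = ω₀L/R = 6165·0.0489/125 = 2.412.
Step 4 — Bandwidth: Δω = ω₀/Q = 2556 rad/s; BW = Δω/(2π) = 406.8 Hz.

(a) f₀ = 981.2 Hz  (b) Q = 2.412  (c) BW = 406.8 Hz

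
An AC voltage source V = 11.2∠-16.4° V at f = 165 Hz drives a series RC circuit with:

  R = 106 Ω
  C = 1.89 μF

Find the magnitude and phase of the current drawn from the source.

Step 1 — Angular frequency: ω = 2π·f = 2π·165 = 1037 rad/s.
Step 2 — Component impedances:
  R: Z = R = 106 Ω
  C: Z = 1/(jωC) = -j/(ω·C) = 0 - j510.4 Ω
Step 3 — Series combination: Z_total = R + C = 106 - j510.4 Ω = 521.2∠-78.3° Ω.
Step 4 — Source phasor: V = 11.2∠-16.4° V = 10.74 - j3.162 V.
Step 5 — Ohm's law: I = V / Z_total = (10.74 - j3.162) / (106 - j510.4) = 0.01013 + j0.01895 A.
Step 6 — Convert to polar: |I| = 0.02149 A, ∠I = 61.9°.

I = 0.02149∠61.9° A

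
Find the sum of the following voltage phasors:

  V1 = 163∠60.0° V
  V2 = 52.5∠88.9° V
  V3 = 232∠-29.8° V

Step 1 — Convert each phasor to rectangular form:
  V1 = 163·(cos(60.0°) + j·sin(60.0°)) = 81.5 + j141.2 V
  V2 = 52.5·(cos(88.9°) + j·sin(88.9°)) = 1.008 + j52.49 V
  V3 = 232·(cos(-29.8°) + j·sin(-29.8°)) = 201.3 - j115.3 V
Step 2 — Sum components: V_total = 283.8 + j78.35 V.
Step 3 — Convert to polar: |V_total| = 294.4 V, ∠V_total = 15.4°.

V_total = 294.4∠15.4° V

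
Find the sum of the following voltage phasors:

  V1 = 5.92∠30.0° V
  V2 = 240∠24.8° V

Step 1 — Convert each phasor to rectangular form:
  V1 = 5.92·(cos(30.0°) + j·sin(30.0°)) = 5.127 + j2.96 V
  V2 = 240·(cos(24.8°) + j·sin(24.8°)) = 217.9 + j100.7 V
Step 2 — Sum components: V_total = 223 + j103.6 V.
Step 3 — Convert to polar: |V_total| = 245.9 V, ∠V_total = 24.9°.

V_total = 245.9∠24.9° V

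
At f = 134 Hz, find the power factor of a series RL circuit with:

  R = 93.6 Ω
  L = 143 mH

Step 1 — Angular frequency: ω = 2π·f = 2π·134 = 841.9 rad/s.
Step 2 — Component impedances:
  R: Z = R = 93.6 Ω
  L: Z = jωL = j·841.9·0.143 = 0 + j120.4 Ω
Step 3 — Series combination: Z_total = R + L = 93.6 + j120.4 Ω = 152.5∠52.1° Ω.
Step 4 — Power factor: PF = cos(φ) = Re(Z)/|Z| = 93.6/152.5 = 0.6138.
Step 5 — Type: Im(Z) = 120.4 ⇒ lagging (phase φ = 52.1°).

PF = 0.6138 (lagging, φ = 52.1°)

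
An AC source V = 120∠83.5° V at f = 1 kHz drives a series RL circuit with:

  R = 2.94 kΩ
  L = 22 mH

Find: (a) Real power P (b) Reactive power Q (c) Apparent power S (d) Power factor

Step 1 — Angular frequency: ω = 2π·f = 2π·1000 = 6283 rad/s.
Step 2 — Component impedances:
  R: Z = R = 2940 Ω
  L: Z = jωL = j·6283·0.022 = 0 + j138.2 Ω
Step 3 — Series combination: Z_total = R + L = 2940 + j138.2 Ω = 2943∠2.7° Ω.
Step 4 — Source phasor: V = 120∠83.5° V = 13.58 + j119.2 V.
Step 5 — Current: I = V / Z = 0.006513 + j0.04025 A = 0.04077∠80.8° A.
Step 6 — Complex power: S = V·I* = 4.887 + j0.2298 VA.
Step 7 — Real power: P = Re(S) = 4.887 W.
Step 8 — Reactive power: Q = Im(S) = 0.2298 VAR.
Step 9 — Apparent power: |S| = 4.893 VA.
Step 10 — Power factor: PF = P/|S| = 0.9989 (lagging).

(a) P = 4.887 W  (b) Q = 0.2298 VAR  (c) S = 4.893 VA  (d) PF = 0.9989 (lagging)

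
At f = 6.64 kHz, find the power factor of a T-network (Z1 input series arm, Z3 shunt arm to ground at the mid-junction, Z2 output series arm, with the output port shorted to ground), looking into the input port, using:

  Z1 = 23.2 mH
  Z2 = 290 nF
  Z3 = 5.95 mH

Step 1 — Angular frequency: ω = 2π·f = 2π·6640 = 4.172e+04 rad/s.
Step 2 — Component impedances:
  Z1: Z = jωL = j·4.172e+04·0.0232 = 0 + j967.9 Ω
  Z2: Z = 1/(jωC) = -j/(ω·C) = 0 - j82.65 Ω
  Z3: Z = jωL = j·4.172e+04·0.00595 = 0 + j248.2 Ω
Step 3 — With the output port shorted to ground, the output series arm Z2 runs from the junction to ground; the shunt arm Z3 also runs from the junction to ground. They appear in parallel: Z3 || Z2 = 0 - j123.9 Ω.
Step 4 — Series with input arm Z1: Z_in = Z1 + (Z3 || Z2) = 0 + j844 Ω = 844∠90.0° Ω.
Step 5 — Power factor: PF = cos(φ) = Re(Z)/|Z| = 0/844 = 0.
Step 6 — Type: Im(Z) = 844 ⇒ lagging (phase φ = 90.0°).

PF = 0 (lagging, φ = 90.0°)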